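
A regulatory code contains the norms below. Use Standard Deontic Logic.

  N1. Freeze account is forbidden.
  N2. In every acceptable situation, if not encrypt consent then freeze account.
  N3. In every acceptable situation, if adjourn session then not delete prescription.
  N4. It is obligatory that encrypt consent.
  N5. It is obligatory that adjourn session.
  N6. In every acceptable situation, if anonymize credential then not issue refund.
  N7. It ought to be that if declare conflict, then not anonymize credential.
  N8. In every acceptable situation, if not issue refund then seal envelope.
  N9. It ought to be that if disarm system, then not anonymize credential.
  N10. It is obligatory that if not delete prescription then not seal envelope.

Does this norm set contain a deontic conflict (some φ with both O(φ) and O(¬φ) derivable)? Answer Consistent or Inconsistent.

Premise 2 is O(¬encrypt_consent → freeze_account), but O(¬encrypt_consent) is not derivable from the premises, so it does not yield O(freeze_account).
So O(freeze_account) is not derivable, and the apparent clash with O(¬freeze_account) does not arise.
A world satisfying every obligation exists (e.g. adjourn_session=true, anonymize_credential=false, declare_conflict=false, delete_prescription=false, disarm_system=false, encrypt_consent=true, freeze_account=false, issue_refund=true, seal_envelope=false); no atom is both obligatory and forbidden, so the set is consistent.

Consistent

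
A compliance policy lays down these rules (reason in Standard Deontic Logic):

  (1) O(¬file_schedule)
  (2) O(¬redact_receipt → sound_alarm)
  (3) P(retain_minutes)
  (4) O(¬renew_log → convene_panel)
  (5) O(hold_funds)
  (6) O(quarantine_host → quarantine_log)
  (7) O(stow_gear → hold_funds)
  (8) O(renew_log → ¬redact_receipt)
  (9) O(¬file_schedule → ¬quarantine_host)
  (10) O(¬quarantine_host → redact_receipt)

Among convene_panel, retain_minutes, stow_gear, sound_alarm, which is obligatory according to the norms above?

Premise 1 states O(¬file_schedule) outright.
From O(¬file_schedule) and premise 9, O(¬file_schedule → ¬quarantine_host), we obtain O(¬quarantine_host).
Applying K to premise 10 (O(¬quarantine_host → redact_receipt)) and O(¬quarantine_host) yields O(redact_receipt).
Premise 8 is O(renew_log → ¬redact_receipt); contrapositively O(redact_receipt → ¬renew_log). Since O(redact_receipt) holds, K gives O(¬renew_log).
Premise 4 is O(¬renew_log → convene_panel); since O(¬renew_log), deontic closure gives O(convene_panel).
So O(convene_panel) holds — convene_panel is obligatory. None of the other listed options is made obligatory by any chain of premises.

convene_panel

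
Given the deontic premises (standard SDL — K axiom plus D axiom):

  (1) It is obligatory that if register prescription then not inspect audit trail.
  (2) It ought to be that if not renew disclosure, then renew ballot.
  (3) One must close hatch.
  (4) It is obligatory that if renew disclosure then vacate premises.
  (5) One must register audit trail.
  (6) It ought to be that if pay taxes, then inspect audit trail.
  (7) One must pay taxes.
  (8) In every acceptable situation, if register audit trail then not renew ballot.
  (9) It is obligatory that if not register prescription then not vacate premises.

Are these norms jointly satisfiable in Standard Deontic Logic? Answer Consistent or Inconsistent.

Premise 5 gives O(register_audit_trail).
From O(register_audit_trail) and premise 8, O(register_audit_trail → ¬renew_ballot), we obtain O(¬renew_ballot).
Premise 2 is O(¬renew_disclosure → renew_ballot); contrapositively O(¬renew_ballot → renew_disclosure). Since O(¬renew_ballot) holds, K gives O(renew_disclosure).
Premise 4 is O(renew_disclosure → vacate_premises); since O(renew_disclosure), deontic closure gives O(vacate_premises).
Premise 9 is O(¬register_prescription → ¬vacate_premises); contrapositively O(vacate_premises → register_prescription). Since O(vacate_premises) holds, K gives O(register_prescription).
With premise 1, O(register_prescription → ¬inspect_audit_trail), the K-axiom yields O(¬inspect_audit_trail).
Premise 6, O(pay_taxes → inspect_audit_trail), contraposes to O(¬inspect_audit_trail → ¬pay_taxes); with O(¬inspect_audit_trail) we get O(¬pay_taxes).
But premise 7 directly asserts O(pay_taxes).
We now have both O(¬pay_taxes) and O(pay_taxes) — pay_taxes is simultaneously obligatory and forbidden, violating the D-axiom.

Inconsistent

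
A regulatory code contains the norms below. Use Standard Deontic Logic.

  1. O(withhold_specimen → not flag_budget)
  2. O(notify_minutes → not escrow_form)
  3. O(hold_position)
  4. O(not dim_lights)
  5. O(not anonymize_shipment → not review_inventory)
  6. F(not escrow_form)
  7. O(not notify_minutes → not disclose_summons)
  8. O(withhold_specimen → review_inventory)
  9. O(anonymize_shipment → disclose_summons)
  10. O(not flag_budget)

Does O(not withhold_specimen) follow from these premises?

F(not escrow_form) at premise 6 means O(escrow_form).
Premise 2, O(notify_minutes → not escrow_form), contraposes to O(escrow_form → not notify_minutes); with O(escrow_form) we get O(not notify_minutes).
Premise 7 is O(not notify_minutes → not disclose_summons); since O(not notify_minutes), deontic closure gives O(not disclose_summons).
The contrapositive of premise 9 (O(anonymize_shipment → disclose_summons)) is O(not disclose_summons → not anonymize_shipment), and O(not disclose_summons) is already established, so O(not anonymize_shipment).
From O(not anonymize_shipment) and premise 5, O(not anonymize_shipment → not review_inventory), we obtain O(not review_inventory).
Premise 8 is O(withhold_specimen → review_inventory); contrapositively O(not review_inventory → not withhold_specimen). Since O(not review_inventory) holds, K gives O(not withhold_specimen).
Premises 1, 3, 4, 10 do not contribute to this derivation.
So O(not withhold_specimen) follows.

Yes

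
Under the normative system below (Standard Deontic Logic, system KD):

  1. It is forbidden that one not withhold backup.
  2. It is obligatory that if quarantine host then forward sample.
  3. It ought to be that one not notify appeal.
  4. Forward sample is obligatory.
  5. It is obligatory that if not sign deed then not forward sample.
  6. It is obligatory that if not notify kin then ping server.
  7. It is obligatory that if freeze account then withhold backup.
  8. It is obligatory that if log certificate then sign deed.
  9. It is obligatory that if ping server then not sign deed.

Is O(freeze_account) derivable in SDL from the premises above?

Premise 7 is O(freeze_account → withhold_backup); even if O(withhold_backup) held, inferring O(freeze_account) would be affirming the consequent — invalid.
No other premise forces O(freeze_account). An ideal world satisfying every premise can still have freeze_account false, so O(freeze_account) is not derivable.

No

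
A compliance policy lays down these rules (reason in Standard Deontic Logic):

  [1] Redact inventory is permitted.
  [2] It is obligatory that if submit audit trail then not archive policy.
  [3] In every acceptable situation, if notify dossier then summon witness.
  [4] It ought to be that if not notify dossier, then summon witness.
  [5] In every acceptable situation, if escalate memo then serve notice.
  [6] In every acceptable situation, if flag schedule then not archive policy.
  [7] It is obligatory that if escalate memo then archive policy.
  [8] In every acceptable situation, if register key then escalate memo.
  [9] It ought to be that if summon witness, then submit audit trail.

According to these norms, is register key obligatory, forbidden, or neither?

Forbidden

By case analysis on ¬notify_dossier: premise 4 gives O(¬notify_dossier → summon_witness) and premise 3 gives O(notify_dossier → summon_witness), so O(summon_witness) either way.
From O(summon_witness) and premise 9, O(summon_witness → submit_audit_trail), we obtain O(submit_audit_trail).
From O(submit_audit_trail) and premise 2, O(submit_audit_trail → ¬archive_policy), we obtain O(¬archive_policy).
Premise 7, O(escalate_memo → archive_policy), contraposes to O(¬archive_policy → ¬escalate_memo); with O(¬archive_policy) we get O(¬escalate_memo).
The contrapositive of premise 8 (O(register_key → escalate_memo)) is O(¬escalate_memo → ¬register_key), and O(¬escalate_memo) is already established, so O(¬register_key).
Premises 1, 5, 6 do not contribute to this derivation.
Thus O(¬register_key), which is F(register_key): register_key is forbidden.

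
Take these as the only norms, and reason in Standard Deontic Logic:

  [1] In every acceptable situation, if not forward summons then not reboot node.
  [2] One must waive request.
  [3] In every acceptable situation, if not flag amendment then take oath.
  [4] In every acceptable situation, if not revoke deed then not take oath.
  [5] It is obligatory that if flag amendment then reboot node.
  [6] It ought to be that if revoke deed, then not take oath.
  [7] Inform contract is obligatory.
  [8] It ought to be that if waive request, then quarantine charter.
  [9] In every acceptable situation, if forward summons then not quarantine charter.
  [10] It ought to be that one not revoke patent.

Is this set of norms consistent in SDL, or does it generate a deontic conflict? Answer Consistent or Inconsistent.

Inconsistent

Premises 4 and 6 are O(¬revoke_deed → ¬take_oath) and O(revoke_deed → ¬take_oath); every ideal world satisfies ¬revoke_deed or revoke_deed, so in either case ¬take_oath holds — hence O(¬take_oath).
The contrapositive of premise 3 (O(¬flag_amendment → take_oath)) is O(¬take_oath → flag_amendment), and O(¬take_oath) is already established, so O(flag_amendment).
Applying K to premise 5 (O(flag_amendment → reboot_node)) and O(flag_amendment) yields O(reboot_node).
Premise 1, O(¬forward_summons → ¬reboot_node), contraposes to O(reboot_node → forward_summons); with O(reboot_node) we get O(forward_summons).
With premise 9, O(forward_summons → ¬quarantine_charter), the K-axiom yields O(¬quarantine_charter).
Premise 8 is O(waive_request → quarantine_charter); contrapositively O(¬quarantine_charter → ¬waive_request). Since O(¬quarantine_charter) holds, K gives O(¬waive_request).
Yet premise 2 states O(waive_request).
We now have both O(¬waive_request) and O(waive_request) — waive_request is simultaneously obligatory and forbidden, violating the D-axiom.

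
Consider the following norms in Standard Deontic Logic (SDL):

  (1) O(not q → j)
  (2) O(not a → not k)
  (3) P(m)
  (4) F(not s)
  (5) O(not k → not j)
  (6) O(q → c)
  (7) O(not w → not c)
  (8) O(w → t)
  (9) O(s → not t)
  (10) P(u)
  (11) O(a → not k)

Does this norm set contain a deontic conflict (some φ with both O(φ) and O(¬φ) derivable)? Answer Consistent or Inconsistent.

Premises 11 and 2 cover both cases: O(a → not k) and O(not a → not k). Since a ∨ not a is a tautology, O(not k) follows.
Applying K to premise 5 (O(not k → not j)) and O(not k) yields O(not j).
Premise 1 is O(not q → j); contrapositively O(not j → q). Since O(not j) holds, K gives O(q).
With premise 6, O(q → c), the K-axiom yields O(c).
Premise 7, O(not w → not c), contraposes to O(c → w); with O(c) we get O(w).
Premise 8 is O(w → t); since O(w), deontic closure gives O(t).
Premise 9 is O(s → not t); contrapositively O(t → not s). Since O(t) holds, K gives O(not s).
Yet premise 4 is F(not s), i.e. O(s).
We now have both O(not s) and O(s) — s is simultaneously obligatory and forbidden, violating the D-axiom.

Inconsistent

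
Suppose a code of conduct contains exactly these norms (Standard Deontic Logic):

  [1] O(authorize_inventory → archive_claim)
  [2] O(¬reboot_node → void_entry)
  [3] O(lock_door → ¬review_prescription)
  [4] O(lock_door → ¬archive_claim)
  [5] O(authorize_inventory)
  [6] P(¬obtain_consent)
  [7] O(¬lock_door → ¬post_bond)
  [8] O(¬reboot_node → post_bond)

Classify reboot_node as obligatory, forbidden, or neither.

Obligatory

Premise 5 gives O(authorize_inventory).
With premise 1, O(authorize_inventory → archive_claim), the K-axiom yields O(archive_claim).
Premise 4, O(lock_door → ¬archive_claim), contraposes to O(archive_claim → ¬lock_door); with O(archive_claim) we get O(¬lock_door).
With premise 7, O(¬lock_door → ¬post_bond), the K-axiom yields O(¬post_bond).
Premise 8, O(¬reboot_node → post_bond), contraposes to O(¬post_bond → reboot_node); with O(¬post_bond) we get O(reboot_node).
Premises 2, 3, 6 do not contribute to this derivation.
Hence reboot_node is obligatory.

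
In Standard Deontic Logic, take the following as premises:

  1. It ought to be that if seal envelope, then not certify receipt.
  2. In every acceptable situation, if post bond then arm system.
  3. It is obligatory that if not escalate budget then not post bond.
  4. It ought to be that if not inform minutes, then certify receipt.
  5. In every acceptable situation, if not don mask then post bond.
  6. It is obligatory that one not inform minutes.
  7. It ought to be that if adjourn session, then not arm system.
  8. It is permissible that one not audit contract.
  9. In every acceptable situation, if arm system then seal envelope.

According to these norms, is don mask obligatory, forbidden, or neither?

Obligatory

Premise 6 states O(¬inform_minutes) outright.
Applying K to premise 4 (O(¬inform_minutes → certify_receipt)) and O(¬inform_minutes) yields O(certify_receipt).
Premise 1, O(seal_envelope → ¬certify_receipt), contraposes to O(certify_receipt → ¬seal_envelope); with O(certify_receipt) we get O(¬seal_envelope).
Premise 9 is O(arm_system → seal_envelope); contrapositively O(¬seal_envelope → ¬arm_system). Since O(¬seal_envelope) holds, K gives O(¬arm_system).
Premise 2, O(post_bond → arm_system), contraposes to O(¬arm_system → ¬post_bond); with O(¬arm_system) we get O(¬post_bond).
Premise 5, O(¬don_mask → post_bond), contraposes to O(¬post_bond → don_mask); with O(¬post_bond) we get O(don_mask).
Premises 3, 7, 8 do not contribute to this derivation.
Hence don_mask is obligatory.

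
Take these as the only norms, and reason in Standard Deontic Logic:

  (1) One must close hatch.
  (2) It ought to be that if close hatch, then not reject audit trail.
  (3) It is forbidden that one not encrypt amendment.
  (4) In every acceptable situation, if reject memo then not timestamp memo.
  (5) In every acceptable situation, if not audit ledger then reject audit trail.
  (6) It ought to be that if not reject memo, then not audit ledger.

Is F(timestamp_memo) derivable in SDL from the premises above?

Yes

From premise 1 we have O(close_hatch).
From O(close_hatch) and premise 2, O(close_hatch → ¬reject_audit_trail), we obtain O(¬reject_audit_trail).
Premise 5 is O(¬audit_ledger → reject_audit_trail); contrapositively O(¬reject_audit_trail → audit_ledger). Since O(¬reject_audit_trail) holds, K gives O(audit_ledger).
Premise 6 is O(¬reject_memo → ¬audit_ledger); contrapositively O(audit_ledger → reject_memo). Since O(audit_ledger) holds, K gives O(reject_memo).
Premise 4 is O(reject_memo → ¬timestamp_memo); since O(reject_memo), deontic closure gives O(¬timestamp_memo).
Premise 3 does not contribute to this derivation.
So O(¬timestamp_memo) holds, i.e. F(timestamp_memo). The claim follows.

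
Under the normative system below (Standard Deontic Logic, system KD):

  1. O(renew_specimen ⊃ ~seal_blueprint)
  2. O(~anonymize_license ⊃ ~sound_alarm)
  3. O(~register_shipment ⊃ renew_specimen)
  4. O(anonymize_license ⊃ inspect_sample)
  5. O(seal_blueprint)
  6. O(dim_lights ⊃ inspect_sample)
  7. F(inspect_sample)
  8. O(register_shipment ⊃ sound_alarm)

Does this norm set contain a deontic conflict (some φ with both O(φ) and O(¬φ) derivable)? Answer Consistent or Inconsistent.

Premise 5 gives O(seal_blueprint).
Premise 1 is O(renew_specimen ⊃ ~seal_blueprint); contrapositively O(seal_blueprint ⊃ ~renew_specimen). Since O(seal_blueprint) holds, K gives O(~renew_specimen).
Premise 3 is O(~register_shipment ⊃ renew_specimen); contrapositively O(~renew_specimen ⊃ register_shipment). Since O(~renew_specimen) holds, K gives O(register_shipment).
With premise 8, O(register_shipment ⊃ sound_alarm), the K-axiom yields O(sound_alarm).
Premise 2 is O(~anonymize_license ⊃ ~sound_alarm); contrapositively O(sound_alarm ⊃ anonymize_license). Since O(sound_alarm) holds, K gives O(anonymize_license).
From O(anonymize_license) and premise 4, O(anonymize_license ⊃ inspect_sample), we obtain O(inspect_sample).
However, F(inspect_sample) at premise 7 amounts to O(~inspect_sample).
We now have both O(inspect_sample) and O(~inspect_sample) — inspect_sample is simultaneously obligatory and forbidden, violating the D-axiom.

Inconsistent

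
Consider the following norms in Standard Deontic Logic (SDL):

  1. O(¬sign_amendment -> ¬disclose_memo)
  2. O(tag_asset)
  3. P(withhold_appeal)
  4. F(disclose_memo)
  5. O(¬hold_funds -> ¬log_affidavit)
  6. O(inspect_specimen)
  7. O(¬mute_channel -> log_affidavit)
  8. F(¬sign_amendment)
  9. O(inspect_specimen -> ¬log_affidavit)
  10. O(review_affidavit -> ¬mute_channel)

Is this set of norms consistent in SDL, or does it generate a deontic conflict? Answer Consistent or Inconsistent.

Premise 1 is O(¬sign_amendment -> ¬disclose_memo); even if O(¬disclose_memo) held, inferring O(¬sign_amendment) would be affirming the consequent — invalid.
So O(¬sign_amendment) is not derivable, and the apparent clash with O(sign_amendment) does not arise.
A world satisfying every obligation exists (e.g. disclose_memo=false, hold_funds=false, inspect_specimen=true, log_affidavit=false, mute_channel=true, review_affidavit=false, sign_amendment=true, tag_asset=true, withhold_appeal=false); no atom is both obligatory and forbidden, so the set is consistent.

Consistent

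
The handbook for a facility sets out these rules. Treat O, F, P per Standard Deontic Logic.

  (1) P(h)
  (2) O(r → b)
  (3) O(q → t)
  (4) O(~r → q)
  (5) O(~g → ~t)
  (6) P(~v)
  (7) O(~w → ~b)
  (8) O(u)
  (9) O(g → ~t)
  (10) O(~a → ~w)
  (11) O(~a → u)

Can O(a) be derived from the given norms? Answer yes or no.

Yes

By case analysis on ~g: premise 5 gives O(~g → ~t) and premise 9 gives O(g → ~t), so O(~t) either way.
Premise 3, O(q → t), contraposes to O(~t → ~q); with O(~t) we get O(~q).
Premise 4 is O(~r → q); contrapositively O(~q → r). Since O(~q) holds, K gives O(r).
Premise 2 is O(r → b); since O(r), deontic closure gives O(b).
Premise 7 is O(~w → ~b); contrapositively O(b → w). Since O(b) holds, K gives O(w).
The contrapositive of premise 10 (O(~a → ~w)) is O(w → a), and O(w) is already established, so O(a).
Premises 1, 6, 8, 11 do not contribute to this derivation.
So O(a) follows.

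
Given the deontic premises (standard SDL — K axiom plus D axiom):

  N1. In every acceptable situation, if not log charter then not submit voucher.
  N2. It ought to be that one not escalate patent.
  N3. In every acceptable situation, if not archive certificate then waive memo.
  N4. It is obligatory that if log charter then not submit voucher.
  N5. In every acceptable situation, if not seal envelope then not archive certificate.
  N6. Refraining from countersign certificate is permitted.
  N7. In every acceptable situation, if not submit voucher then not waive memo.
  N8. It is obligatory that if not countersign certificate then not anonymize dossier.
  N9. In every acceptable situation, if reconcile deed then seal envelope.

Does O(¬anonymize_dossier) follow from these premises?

No

Premise 8 is O(¬countersign_certificate → ¬anonymize_dossier), but O(¬countersign_certificate) is not derivable from the premises (the permission P(¬countersign_certificate) asserts only ¬O(countersign_certificate), not O(¬countersign_certificate)), so it does not yield O(¬anonymize_dossier).
No other premise forces O(¬anonymize_dossier). An ideal world satisfying every premise can still have ¬anonymize_dossier false, so O(¬anonymize_dossier) is not derivable.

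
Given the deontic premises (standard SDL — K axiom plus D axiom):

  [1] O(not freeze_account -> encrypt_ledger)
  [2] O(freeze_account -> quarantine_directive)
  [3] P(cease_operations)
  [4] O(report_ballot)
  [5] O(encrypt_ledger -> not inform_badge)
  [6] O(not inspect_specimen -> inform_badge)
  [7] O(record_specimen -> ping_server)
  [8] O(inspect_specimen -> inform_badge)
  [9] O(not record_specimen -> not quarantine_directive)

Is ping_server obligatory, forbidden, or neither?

Obligatory

Premises 6 and 8 are O(not inspect_specimen -> inform_badge) and O(inspect_specimen -> inform_badge); every ideal world satisfies not inspect_specimen or inspect_specimen, so in either case inform_badge holds — hence O(inform_badge).
Premise 5, O(encrypt_ledger -> not inform_badge), contraposes to O(inform_badge -> not encrypt_ledger); with O(inform_badge) we get O(not encrypt_ledger).
Premise 1 is O(not freeze_account -> encrypt_ledger); contrapositively O(not encrypt_ledger -> freeze_account). Since O(not encrypt_ledger) holds, K gives O(freeze_account).
Premise 2 is O(freeze_account -> quarantine_directive); since O(freeze_account), deontic closure gives O(quarantine_directive).
Premise 9, O(not record_specimen -> not quarantine_directive), contraposes to O(quarantine_directive -> record_specimen); with O(quarantine_directive) we get O(record_specimen).
With premise 7, O(record_specimen -> ping_server), the K-axiom yields O(ping_server).
Premises 3, 4 do not contribute to this derivation.
Hence ping_server is obligatory.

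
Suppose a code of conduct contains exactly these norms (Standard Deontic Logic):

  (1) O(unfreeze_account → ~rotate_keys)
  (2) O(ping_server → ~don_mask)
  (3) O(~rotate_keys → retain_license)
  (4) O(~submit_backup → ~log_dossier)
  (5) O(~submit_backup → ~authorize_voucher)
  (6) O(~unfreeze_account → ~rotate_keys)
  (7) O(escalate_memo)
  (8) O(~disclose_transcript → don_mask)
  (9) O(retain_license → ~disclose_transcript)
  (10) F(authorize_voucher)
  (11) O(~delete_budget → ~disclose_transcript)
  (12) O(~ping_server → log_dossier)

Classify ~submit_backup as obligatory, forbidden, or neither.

Premises 1 and 6 cover both cases: O(unfreeze_account → ~rotate_keys) and O(~unfreeze_account → ~rotate_keys). Since unfreeze_account ∨ ~unfreeze_account is a tautology, O(~rotate_keys) follows.
With premise 3, O(~rotate_keys → retain_license), the K-axiom yields O(retain_license).
Premise 9 is O(retain_license → ~disclose_transcript); since O(retain_license), deontic closure gives O(~disclose_transcript).
With premise 8, O(~disclose_transcript → don_mask), the K-axiom yields O(don_mask).
Premise 2, O(ping_server → ~don_mask), contraposes to O(don_mask → ~ping_server); with O(don_mask) we get O(~ping_server).
With premise 12, O(~ping_server → log_dossier), the K-axiom yields O(log_dossier).
The contrapositive of premise 4 (O(~submit_backup → ~log_dossier)) is O(log_dossier → submit_backup), and O(log_dossier) is already established, so O(submit_backup).
Premises 5, 7, 10, 11 do not contribute to this derivation.
Thus O(submit_backup), which is F(~submit_backup): ~submit_backup is forbidden.

Forbidden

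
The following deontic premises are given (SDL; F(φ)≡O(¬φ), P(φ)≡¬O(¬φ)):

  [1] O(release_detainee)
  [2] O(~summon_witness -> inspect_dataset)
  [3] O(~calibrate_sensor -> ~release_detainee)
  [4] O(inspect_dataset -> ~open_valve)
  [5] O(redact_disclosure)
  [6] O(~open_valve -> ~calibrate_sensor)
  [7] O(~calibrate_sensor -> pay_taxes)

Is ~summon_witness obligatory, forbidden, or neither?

Forbidden

Premise 1 gives O(release_detainee).
Premise 3 is O(~calibrate_sensor -> ~release_detainee); contrapositively O(release_detainee -> calibrate_sensor). Since O(release_detainee) holds, K gives O(calibrate_sensor).
The contrapositive of premise 6 (O(~open_valve -> ~calibrate_sensor)) is O(calibrate_sensor -> open_valve), and O(calibrate_sensor) is already established, so O(open_valve).
The contrapositive of premise 4 (O(inspect_dataset -> ~open_valve)) is O(open_valve -> ~inspect_dataset), and O(open_valve) is already established, so O(~inspect_dataset).
The contrapositive of premise 2 (O(~summon_witness -> inspect_dataset)) is O(~inspect_dataset -> summon_witness), and O(~inspect_dataset) is already established, so O(summon_witness).
Premises 5, 7 do not contribute to this derivation.
Thus O(summon_witness), which is F(~summon_witness): ~summon_witness is forbidden.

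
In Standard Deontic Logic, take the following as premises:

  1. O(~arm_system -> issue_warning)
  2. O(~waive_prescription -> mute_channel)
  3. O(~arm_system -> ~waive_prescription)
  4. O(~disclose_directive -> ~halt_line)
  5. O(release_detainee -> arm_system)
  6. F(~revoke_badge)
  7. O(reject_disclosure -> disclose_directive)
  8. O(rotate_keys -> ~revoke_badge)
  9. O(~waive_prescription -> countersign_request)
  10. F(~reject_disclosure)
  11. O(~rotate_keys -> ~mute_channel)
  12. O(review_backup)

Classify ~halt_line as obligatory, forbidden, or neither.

Neither

Premise 4 is O(~disclose_directive -> ~halt_line), but O(~disclose_directive) is not derivable from the premises, so it does not yield O(~halt_line).
No premise or chain of K-axiom applications forces O(~halt_line), and none forces O(halt_line). So ~halt_line is neither obligatory nor forbidden under these norms.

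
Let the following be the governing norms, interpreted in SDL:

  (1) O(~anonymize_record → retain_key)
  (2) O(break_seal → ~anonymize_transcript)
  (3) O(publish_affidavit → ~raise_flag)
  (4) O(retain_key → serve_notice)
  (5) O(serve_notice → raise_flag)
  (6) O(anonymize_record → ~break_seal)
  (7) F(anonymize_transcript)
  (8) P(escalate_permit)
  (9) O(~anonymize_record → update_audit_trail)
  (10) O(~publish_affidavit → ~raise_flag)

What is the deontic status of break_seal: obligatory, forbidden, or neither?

Premises 10 and 3 are O(~publish_affidavit → ~raise_flag) and O(publish_affidavit → ~raise_flag); every ideal world satisfies ~publish_affidavit or publish_affidavit, so in either case ~raise_flag holds — hence O(~raise_flag).
The contrapositive of premise 5 (O(serve_notice → raise_flag)) is O(~raise_flag → ~serve_notice), and O(~raise_flag) is already established, so O(~serve_notice).
The contrapositive of premise 4 (O(retain_key → serve_notice)) is O(~serve_notice → ~retain_key), and O(~serve_notice) is already established, so O(~retain_key).
Premise 1 is O(~anonymize_record → retain_key); contrapositively O(~retain_key → anonymize_record). Since O(~retain_key) holds, K gives O(anonymize_record).
Applying K to premise 6 (O(anonymize_record → ~break_seal)) and O(anonymize_record) yields O(~break_seal).
Premises 2, 7, 8, 9 do not contribute to this derivation.
Thus O(~break_seal), which is F(break_seal): break_seal is forbidden.

Forbidden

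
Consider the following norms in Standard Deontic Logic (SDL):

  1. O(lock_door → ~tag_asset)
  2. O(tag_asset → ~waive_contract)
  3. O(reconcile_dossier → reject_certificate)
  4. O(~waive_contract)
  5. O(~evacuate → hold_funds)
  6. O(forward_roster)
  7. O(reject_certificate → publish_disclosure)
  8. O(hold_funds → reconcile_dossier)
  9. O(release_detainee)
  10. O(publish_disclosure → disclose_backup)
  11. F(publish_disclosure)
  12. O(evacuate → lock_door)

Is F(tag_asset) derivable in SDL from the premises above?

Yes

Premise 11 is F(publish_disclosure), i.e. O(~publish_disclosure).
Premise 7 is O(reject_certificate → publish_disclosure); contrapositively O(~publish_disclosure → ~reject_certificate). Since O(~publish_disclosure) holds, K gives O(~reject_certificate).
Premise 3 is O(reconcile_dossier → reject_certificate); contrapositively O(~reject_certificate → ~reconcile_dossier). Since O(~reject_certificate) holds, K gives O(~reconcile_dossier).
Premise 8 is O(hold_funds → reconcile_dossier); contrapositively O(~reconcile_dossier → ~hold_funds). Since O(~reconcile_dossier) holds, K gives O(~hold_funds).
Premise 5 is O(~evacuate → hold_funds); contrapositively O(~hold_funds → evacuate). Since O(~hold_funds) holds, K gives O(evacuate).
Premise 12 is O(evacuate → lock_door); since O(evacuate), deontic closure gives O(lock_door).
Premise 1 is O(lock_door → ~tag_asset); since O(lock_door), deontic closure gives O(~tag_asset).
Premises 2, 4, 6, 9, 10 do not contribute to this derivation.
So O(~tag_asset) holds, i.e. F(tag_asset). The claim follows.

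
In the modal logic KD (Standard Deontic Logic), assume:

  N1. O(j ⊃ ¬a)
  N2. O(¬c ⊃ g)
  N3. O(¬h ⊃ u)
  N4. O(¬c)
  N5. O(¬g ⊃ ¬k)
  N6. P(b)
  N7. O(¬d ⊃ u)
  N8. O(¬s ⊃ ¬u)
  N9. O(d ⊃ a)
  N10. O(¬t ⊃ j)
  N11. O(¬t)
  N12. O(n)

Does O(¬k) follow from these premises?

No

Premise 5 is O(¬g ⊃ ¬k), but O(¬g) is not derivable from the premises, so it does not yield O(¬k).
No other premise forces O(¬k). An ideal world satisfying every premise can still have ¬k false, so O(¬k) is not derivable.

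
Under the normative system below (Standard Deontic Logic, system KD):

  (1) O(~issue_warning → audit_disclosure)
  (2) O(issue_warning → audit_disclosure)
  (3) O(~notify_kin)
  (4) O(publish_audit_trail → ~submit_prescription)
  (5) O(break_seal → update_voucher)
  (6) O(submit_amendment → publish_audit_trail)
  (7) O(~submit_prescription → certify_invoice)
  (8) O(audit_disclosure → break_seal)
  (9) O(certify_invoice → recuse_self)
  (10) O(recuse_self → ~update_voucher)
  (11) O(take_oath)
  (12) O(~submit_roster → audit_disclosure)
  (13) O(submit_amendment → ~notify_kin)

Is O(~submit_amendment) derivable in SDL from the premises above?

Premises 1 and 2 cover both cases: O(~issue_warning → audit_disclosure) and O(issue_warning → audit_disclosure). Since ~issue_warning ∨ issue_warning is a tautology, O(audit_disclosure) follows.
With premise 8, O(audit_disclosure → break_seal), the K-axiom yields O(break_seal).
Applying K to premise 5 (O(break_seal → update_voucher)) and O(break_seal) yields O(update_voucher).
The contrapositive of premise 10 (O(recuse_self → ~update_voucher)) is O(update_voucher → ~recuse_self), and O(update_voucher) is already established, so O(~recuse_self).
Premise 9 is O(certify_invoice → recuse_self); contrapositively O(~recuse_self → ~certify_invoice). Since O(~recuse_self) holds, K gives O(~certify_invoice).
Premise 7 is O(~submit_prescription → certify_invoice); contrapositively O(~certify_invoice → submit_prescription). Since O(~certify_invoice) holds, K gives O(submit_prescription).
Premise 4 is O(publish_audit_trail → ~submit_prescription); contrapositively O(submit_prescription → ~publish_audit_trail). Since O(submit_prescription) holds, K gives O(~publish_audit_trail).
Premise 6 is O(submit_amendment → publish_audit_trail); contrapositively O(~publish_audit_trail → ~submit_amendment). Since O(~publish_audit_trail) holds, K gives O(~submit_amendment).
Premises 3, 11, 12, 13 do not contribute to this derivation.
So O(~submit_amendment) follows.

Yes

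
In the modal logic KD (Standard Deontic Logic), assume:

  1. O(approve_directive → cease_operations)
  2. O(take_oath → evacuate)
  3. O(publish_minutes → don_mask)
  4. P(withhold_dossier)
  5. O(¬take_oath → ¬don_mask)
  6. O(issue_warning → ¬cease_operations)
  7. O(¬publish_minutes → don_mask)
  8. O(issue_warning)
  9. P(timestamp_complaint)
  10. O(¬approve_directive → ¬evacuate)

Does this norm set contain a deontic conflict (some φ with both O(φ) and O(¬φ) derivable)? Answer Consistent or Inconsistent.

Inconsistent

Premises 3 and 7 are O(publish_minutes → don_mask) and O(¬publish_minutes → don_mask); every ideal world satisfies publish_minutes or ¬publish_minutes, so in either case don_mask holds — hence O(don_mask).
Premise 5, O(¬take_oath → ¬don_mask), contraposes to O(don_mask → take_oath); with O(don_mask) we get O(take_oath).
Applying K to premise 2 (O(take_oath → evacuate)) and O(take_oath) yields O(evacuate).
The contrapositive of premise 10 (O(¬approve_directive → ¬evacuate)) is O(evacuate → approve_directive), and O(evacuate) is already established, so O(approve_directive).
Applying K to premise 1 (O(approve_directive → cease_operations)) and O(approve_directive) yields O(cease_operations).
The contrapositive of premise 6 (O(issue_warning → ¬cease_operations)) is O(cease_operations → ¬issue_warning), and O(cease_operations) is already established, so O(¬issue_warning).
Yet premise 8 states O(issue_warning).
We now have both O(¬issue_warning) and O(issue_warning) — issue_warning is simultaneously obligatory and forbidden, violating the D-axiom.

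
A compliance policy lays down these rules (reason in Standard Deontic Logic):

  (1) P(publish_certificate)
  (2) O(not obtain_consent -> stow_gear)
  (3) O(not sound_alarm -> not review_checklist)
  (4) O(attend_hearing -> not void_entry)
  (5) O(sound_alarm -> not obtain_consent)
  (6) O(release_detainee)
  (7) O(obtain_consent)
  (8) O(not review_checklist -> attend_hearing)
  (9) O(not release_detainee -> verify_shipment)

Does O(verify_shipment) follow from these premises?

No

Premise 9 is O(not release_detainee -> verify_shipment), but O(not release_detainee) is not derivable from the premises, so it does not yield O(verify_shipment).
No other premise forces O(verify_shipment). An ideal world satisfying every premise can still have verify_shipment false, so O(verify_shipment) is not derivable.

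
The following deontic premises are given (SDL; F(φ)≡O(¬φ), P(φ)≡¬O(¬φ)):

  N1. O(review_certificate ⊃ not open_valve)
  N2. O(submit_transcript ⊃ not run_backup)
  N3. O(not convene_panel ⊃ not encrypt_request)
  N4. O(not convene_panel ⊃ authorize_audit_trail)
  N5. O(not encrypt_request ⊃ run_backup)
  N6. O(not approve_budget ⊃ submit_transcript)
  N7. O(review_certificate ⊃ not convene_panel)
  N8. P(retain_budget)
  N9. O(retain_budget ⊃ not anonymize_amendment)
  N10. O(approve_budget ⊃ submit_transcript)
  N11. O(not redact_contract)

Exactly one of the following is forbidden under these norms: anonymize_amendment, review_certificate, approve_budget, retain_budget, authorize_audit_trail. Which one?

review_certificate

By case analysis on approve_budget: premise 10 gives O(approve_budget ⊃ submit_transcript) and premise 6 gives O(not approve_budget ⊃ submit_transcript), so O(submit_transcript) either way.
From O(submit_transcript) and premise 2, O(submit_transcript ⊃ not run_backup), we obtain O(not run_backup).
Premise 5, O(not encrypt_request ⊃ run_backup), contraposes to O(not run_backup ⊃ encrypt_request); with O(not run_backup) we get O(encrypt_request).
Premise 3 is O(not convene_panel ⊃ not encrypt_request); contrapositively O(encrypt_request ⊃ convene_panel). Since O(encrypt_request) holds, K gives O(convene_panel).
Premise 7, O(review_certificate ⊃ not convene_panel), contraposes to O(convene_panel ⊃ not review_certificate); with O(convene_panel) we get O(not review_certificate).
So O(not review_certificate) holds, i.e. review_certificate is forbidden. None of the other listed options is forbidden under the premises.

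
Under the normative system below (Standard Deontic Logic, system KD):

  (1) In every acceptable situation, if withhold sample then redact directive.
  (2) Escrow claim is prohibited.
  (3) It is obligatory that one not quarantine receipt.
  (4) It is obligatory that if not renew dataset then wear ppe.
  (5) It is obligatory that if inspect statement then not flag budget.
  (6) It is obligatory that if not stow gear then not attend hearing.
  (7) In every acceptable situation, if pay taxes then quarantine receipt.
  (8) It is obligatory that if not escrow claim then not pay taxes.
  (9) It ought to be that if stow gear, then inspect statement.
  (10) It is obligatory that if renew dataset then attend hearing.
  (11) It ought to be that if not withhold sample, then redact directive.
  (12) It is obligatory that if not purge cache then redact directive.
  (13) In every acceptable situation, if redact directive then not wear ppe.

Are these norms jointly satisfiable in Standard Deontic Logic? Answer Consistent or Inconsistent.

Premise 7 is O(pay_taxes → quarantine_receipt), but O(pay_taxes) is not derivable from the premises, so it does not yield O(quarantine_receipt).
So O(quarantine_receipt) is not derivable, and the apparent clash with O(¬quarantine_receipt) does not arise.
A world satisfying every obligation exists (e.g. attend_hearing=true, escrow_claim=false, flag_budget=false, inspect_statement=true, pay_taxes=false, purge_cache=false, quarantine_receipt=false, redact_directive=true, renew_dataset=true, stow_gear=true, wear_ppe=false, withhold_sample=false); no atom is both obligatory and forbidden, so the set is consistent.

Consistent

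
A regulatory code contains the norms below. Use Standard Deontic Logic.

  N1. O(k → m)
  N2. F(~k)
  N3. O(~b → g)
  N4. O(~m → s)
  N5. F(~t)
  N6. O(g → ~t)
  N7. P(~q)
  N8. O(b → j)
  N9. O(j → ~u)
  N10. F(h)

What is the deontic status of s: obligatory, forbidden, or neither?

Neither

Premise 4 is O(~m → s), but O(~m) is not derivable from the premises, so it does not yield O(s).
No premise or chain of K-axiom applications forces O(s), and none forces O(~s). So s is neither obligatory nor forbidden under these norms.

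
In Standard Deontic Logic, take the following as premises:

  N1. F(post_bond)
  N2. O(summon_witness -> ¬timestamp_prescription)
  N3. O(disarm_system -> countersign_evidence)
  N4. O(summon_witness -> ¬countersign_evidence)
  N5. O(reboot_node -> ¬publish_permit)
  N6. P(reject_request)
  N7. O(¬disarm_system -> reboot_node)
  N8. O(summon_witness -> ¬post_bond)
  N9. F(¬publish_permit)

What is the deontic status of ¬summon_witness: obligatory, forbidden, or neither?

F(¬publish_permit) at premise 9 means O(publish_permit).
The contrapositive of premise 5 (O(reboot_node -> ¬publish_permit)) is O(publish_permit -> ¬reboot_node), and O(publish_permit) is already established, so O(¬reboot_node).
Premise 7 is O(¬disarm_system -> reboot_node); contrapositively O(¬reboot_node -> disarm_system). Since O(¬reboot_node) holds, K gives O(disarm_system).
With premise 3, O(disarm_system -> countersign_evidence), the K-axiom yields O(countersign_evidence).
The contrapositive of premise 4 (O(summon_witness -> ¬countersign_evidence)) is O(countersign_evidence -> ¬summon_witness), and O(countersign_evidence) is already established, so O(¬summon_witness).
Premises 1, 2, 6, 8 do not contribute to this derivation.
Hence ¬summon_witness is obligatory.

Obligatory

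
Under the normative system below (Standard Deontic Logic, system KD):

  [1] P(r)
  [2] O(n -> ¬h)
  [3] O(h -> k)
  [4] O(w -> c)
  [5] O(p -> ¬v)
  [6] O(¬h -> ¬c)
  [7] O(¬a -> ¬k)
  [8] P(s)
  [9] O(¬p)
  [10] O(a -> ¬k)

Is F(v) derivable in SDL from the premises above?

No

Premise 5 is O(p -> ¬v), but O(p) is not derivable from the premises, so it does not yield O(¬v).
No other premise forces O(¬v). An ideal world satisfying every premise can still have v true, so F(v) is not derivable.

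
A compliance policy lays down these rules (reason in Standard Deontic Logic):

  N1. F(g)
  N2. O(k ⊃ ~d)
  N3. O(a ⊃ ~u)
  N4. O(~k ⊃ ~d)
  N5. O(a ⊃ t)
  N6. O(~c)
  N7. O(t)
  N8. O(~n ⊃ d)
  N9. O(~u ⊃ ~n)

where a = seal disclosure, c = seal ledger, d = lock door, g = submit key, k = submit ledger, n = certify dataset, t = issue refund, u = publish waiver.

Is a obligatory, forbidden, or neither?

Premises 4 and 2 cover both cases: O(~k ⊃ ~d) and O(k ⊃ ~d). Since ~k ∨ k is a tautology, O(~d) follows.
The contrapositive of premise 8 (O(~n ⊃ d)) is O(~d ⊃ n), and O(~d) is already established, so O(n).
Premise 9, O(~u ⊃ ~n), contraposes to O(n ⊃ u); with O(n) we get O(u).
The contrapositive of premise 3 (O(a ⊃ ~u)) is O(u ⊃ ~a), and O(u) is already established, so O(~a).
Premises 1, 5, 6, 7 do not contribute to this derivation.
Thus O(~a), which is F(a): a is forbidden.

Forbidden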